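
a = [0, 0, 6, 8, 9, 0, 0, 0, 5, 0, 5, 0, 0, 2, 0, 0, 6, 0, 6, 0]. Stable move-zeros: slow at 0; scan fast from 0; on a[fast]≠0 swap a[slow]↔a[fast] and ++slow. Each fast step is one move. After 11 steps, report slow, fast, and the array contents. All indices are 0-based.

slow=0 fast=0: a[fast]=0, fast++
slow=0 fast=1: a[fast]=0, fast++
slow=0 fast=2: a[fast]=6≠0 swap→a[0]=6, slow++,fast++
slow=1 fast=3: a[fast]=8≠0 swap→a[1]=8, slow++,fast++
slow=2 fast=4: a[fast]=9≠0 swap→a[2]=9, slow++,fast++
slow=3 fast=5: a[fast]=0, fast++
slow=3 fast=6: a[fast]=0, fast++
slow=3 fast=7: a[fast]=0, fast++
slow=3 fast=8: a[fast]=5≠0 swap→a[3]=5, slow++,fast++
slow=4 fast=9: a[fast]=0, fast++
slow=4 fast=10: a[fast]=5≠0 swap→a[4]=5, slow++,fast++

slow=5, fast=11, a=[6, 8, 9, 5, 5, 0, 0, 0, 0, 0, 0, 0, 0, 2, 0, 0, 6, 0, 6, 0]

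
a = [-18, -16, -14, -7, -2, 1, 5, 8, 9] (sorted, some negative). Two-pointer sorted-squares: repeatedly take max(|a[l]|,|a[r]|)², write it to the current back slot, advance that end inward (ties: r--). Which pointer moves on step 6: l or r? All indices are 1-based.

[1,9] |-18|>|9| out[9]=324 → l++
[2,9] |-16|>|9| out[8]=256 → l++
[3,9] |-14|>|9| out[7]=196 → l++
[4,9] |-7|<=|9| out[6]=81 → r--
[4,8] |-7|<=|8| out[5]=64 → r--
[4,7] |-7|>|5| out[4]=49 → l++

l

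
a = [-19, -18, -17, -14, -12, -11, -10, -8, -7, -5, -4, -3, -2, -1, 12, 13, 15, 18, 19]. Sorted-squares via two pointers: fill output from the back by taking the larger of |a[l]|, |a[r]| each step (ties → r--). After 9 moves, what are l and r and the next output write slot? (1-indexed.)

[1,19] |-19|<=|19| out[19]=361 → r--
[1,18] |-19|>|18| out[18]=361 → l++
[2,18] |-18|<=|18| out[17]=324 → r--
[2,17] |-18|>|15| out[16]=324 → l++
[3,17] |-17|>|15| out[15]=289 → l++
[4,17] |-14|<=|15| out[14]=225 → r--
[4,16] |-14|>|13| out[13]=196 → l++
[5,16] |-12|<=|13| out[12]=169 → r--
[5,15] |-12|<=|12| out[11]=144 → r--

l=5, r=14, next write slot=10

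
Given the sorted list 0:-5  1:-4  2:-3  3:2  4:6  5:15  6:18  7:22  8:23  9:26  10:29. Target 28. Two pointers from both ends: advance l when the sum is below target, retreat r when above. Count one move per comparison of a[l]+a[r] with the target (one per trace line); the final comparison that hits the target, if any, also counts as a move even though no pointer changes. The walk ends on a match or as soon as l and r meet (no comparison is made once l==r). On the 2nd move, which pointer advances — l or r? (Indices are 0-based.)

[0,10] -5+29=24 <28 → l++
[1,10] -4+29=25 <28 → l++

l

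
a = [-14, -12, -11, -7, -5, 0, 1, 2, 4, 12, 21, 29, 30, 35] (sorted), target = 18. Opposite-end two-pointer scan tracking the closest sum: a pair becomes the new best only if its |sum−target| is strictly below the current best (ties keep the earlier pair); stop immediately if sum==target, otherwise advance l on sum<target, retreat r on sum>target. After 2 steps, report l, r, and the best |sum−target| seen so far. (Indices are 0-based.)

l=1, r=12, best |Δ|=2

[0,13] -14+35=21 d=3 * → r--
[0,12] -14+30=16 d=2 * → l++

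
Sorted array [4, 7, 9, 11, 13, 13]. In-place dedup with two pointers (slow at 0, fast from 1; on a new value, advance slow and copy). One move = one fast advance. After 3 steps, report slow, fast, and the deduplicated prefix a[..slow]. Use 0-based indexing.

(s=0,f=1) a[fast]=7≠a[slow]=4 write a[1]=7 → slow++,fast++
(s=1,f=2) a[fast]=9≠a[slow]=7 write a[2]=9 → slow++,fast++
(s=2,f=3) a[fast]=11≠a[slow]=9 write a[3]=11 → slow++,fast++

slow=3, fast=4, prefix=[4, 7, 9, 11]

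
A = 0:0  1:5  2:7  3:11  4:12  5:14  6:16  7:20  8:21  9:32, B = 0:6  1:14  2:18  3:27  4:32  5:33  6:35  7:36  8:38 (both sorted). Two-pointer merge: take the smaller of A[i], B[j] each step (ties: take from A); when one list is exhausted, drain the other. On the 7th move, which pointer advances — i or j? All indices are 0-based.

i

[i=0,j=0] A[i]=0<=B[j]=6 take 0 → i++
[i=1,j=0] A[i]=5<=B[j]=6 take 5 → i++
[i=2,j=0] A[i]=7>B[j]=6 take 6 → j++
[i=2,j=1] A[i]=7<=B[j]=14 take 7 → i++
[i=3,j=1] A[i]=11<=B[j]=14 take 11 → i++
[i=4,j=1] A[i]=12<=B[j]=14 take 12 → i++
[i=5,j=1] A[i]=14<=B[j]=14 take 14 → i++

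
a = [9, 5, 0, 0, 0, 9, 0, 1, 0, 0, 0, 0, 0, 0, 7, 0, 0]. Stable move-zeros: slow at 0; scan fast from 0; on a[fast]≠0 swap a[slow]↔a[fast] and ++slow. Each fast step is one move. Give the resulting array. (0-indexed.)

(s=0,f=0) a[fast]=9≠0 swap→a[0]=9 → slow++,fast++
(s=1,f=1) a[fast]=5≠0 swap→a[1]=5 → slow++,fast++
(s=2,f=2) a[fast]=0 → fast++
(s=2,f=3) a[fast]=0 → fast++
(s=2,f=4) a[fast]=0 → fast++
(s=2,f=5) a[fast]=9≠0 swap→a[2]=9 → slow++,fast++
(s=3,f=6) a[fast]=0 → fast++
(s=3,f=7) a[fast]=1≠0 swap→a[3]=1 → slow++,fast++
(s=4,f=8) a[fast]=0 → fast++
(s=4,f=9) a[fast]=0 → fast++
(s=4,f=10) a[fast]=0 → fast++
(s=4,f=11) a[fast]=0 → fast++
(s=4,f=12) a[fast]=0 → fast++
(s=4,f=13) a[fast]=0 → fast++
(s=4,f=14) a[fast]=7≠0 swap→a[4]=7 → slow++,fast++
(s=5,f=15) a[fast]=0 → fast++
(s=5,f=16) a[fast]=0 → fast++

[9, 5, 9, 1, 7, 0, 0, 0, 0, 0, 0, 0, 0, 0, 0, 0, 0]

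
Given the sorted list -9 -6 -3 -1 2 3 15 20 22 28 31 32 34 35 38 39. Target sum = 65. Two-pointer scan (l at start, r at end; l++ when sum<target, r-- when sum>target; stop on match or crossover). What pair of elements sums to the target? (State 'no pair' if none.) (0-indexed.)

l=0 r=15: -9+39=30 <65, l++
l=1 r=15: -6+39=33 <65, l++
l=2 r=15: -3+39=36 <65, l++
l=3 r=15: -1+39=38 <65, l++
l=4 r=15: 2+39=41 <65, l++
l=5 r=15: 3+39=42 <65, l++
l=6 r=15: 15+39=54 <65, l++
l=7 r=15: 20+39=59 <65, l++
l=8 r=15: 22+39=61 <65, l++
l=9 r=15: 28+39=67 >65, r--
l=9 r=14: 28+38=66 >65, r--
l=9 r=13: 28+35=63 <65, l++
l=10 r=13: 31+35=66 >65, r--
l=10 r=12: 31+34=65, found

(31, 34)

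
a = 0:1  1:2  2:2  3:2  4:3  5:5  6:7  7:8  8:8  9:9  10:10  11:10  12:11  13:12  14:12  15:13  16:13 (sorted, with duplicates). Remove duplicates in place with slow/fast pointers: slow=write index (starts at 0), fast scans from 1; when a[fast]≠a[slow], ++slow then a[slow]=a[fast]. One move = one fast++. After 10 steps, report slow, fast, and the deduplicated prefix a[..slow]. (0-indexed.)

slow=0 fast=1: a[fast]=2≠a[slow]=1 write a[1]=2, slow++,fast++
slow=1 fast=2: a[fast]=2=a[slow] dup, fast++
slow=1 fast=3: a[fast]=2=a[slow] dup, fast++
slow=1 fast=4: a[fast]=3≠a[slow]=2 write a[2]=3, slow++,fast++
slow=2 fast=5: a[fast]=5≠a[slow]=3 write a[3]=5, slow++,fast++
slow=3 fast=6: a[fast]=7≠a[slow]=5 write a[4]=7, slow++,fast++
slow=4 fast=7: a[fast]=8≠a[slow]=7 write a[5]=8, slow++,fast++
slow=5 fast=8: a[fast]=8=a[slow] dup, fast++
slow=5 fast=9: a[fast]=9≠a[slow]=8 write a[6]=9, slow++,fast++
slow=6 fast=10: a[fast]=10≠a[slow]=9 write a[7]=10, slow++,fast++

slow=7, fast=11, prefix=[1, 2, 3, 5, 7, 8, 9, 10]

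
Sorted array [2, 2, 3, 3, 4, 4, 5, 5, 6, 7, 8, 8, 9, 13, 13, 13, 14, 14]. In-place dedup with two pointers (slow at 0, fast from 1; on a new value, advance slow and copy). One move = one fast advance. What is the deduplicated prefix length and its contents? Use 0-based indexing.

(s=0,f=1) a[fast]=2=a[slow] dup → fast++
(s=0,f=2) a[fast]=3≠a[slow]=2 write a[1]=3 → slow++,fast++
(s=1,f=3) a[fast]=3=a[slow] dup → fast++
(s=1,f=4) a[fast]=4≠a[slow]=3 write a[2]=4 → slow++,fast++
(s=2,f=5) a[fast]=4=a[slow] dup → fast++
(s=2,f=6) a[fast]=5≠a[slow]=4 write a[3]=5 → slow++,fast++
(s=3,f=7) a[fast]=5=a[slow] dup → fast++
(s=3,f=8) a[fast]=6≠a[slow]=5 write a[4]=6 → slow++,fast++
(s=4,f=9) a[fast]=7≠a[slow]=6 write a[5]=7 → slow++,fast++
(s=5,f=10) a[fast]=8≠a[slow]=7 write a[6]=8 → slow++,fast++
(s=6,f=11) a[fast]=8=a[slow] dup → fast++
(s=6,f=12) a[fast]=9≠a[slow]=8 write a[7]=9 → slow++,fast++
(s=7,f=13) a[fast]=13≠a[slow]=9 write a[8]=13 → slow++,fast++
(s=8,f=14) a[fast]=13=a[slow] dup → fast++
(s=8,f=15) a[fast]=13=a[slow] dup → fast++
(s=8,f=16) a[fast]=14≠a[slow]=13 write a[9]=14 → slow++,fast++
(s=9,f=17) a[fast]=14=a[slow] dup → fast++

length 10; prefix = [2, 3, 4, 5, 6, 7, 8, 9, 13, 14]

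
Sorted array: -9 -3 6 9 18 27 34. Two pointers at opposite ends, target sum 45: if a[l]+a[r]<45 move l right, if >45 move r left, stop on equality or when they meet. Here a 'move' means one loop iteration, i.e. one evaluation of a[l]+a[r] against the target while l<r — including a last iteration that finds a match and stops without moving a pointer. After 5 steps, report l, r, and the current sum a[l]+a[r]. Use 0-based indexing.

l=4, r=5, sum=45

l=0 r=6: -9+34=25 <45, l++
l=1 r=6: -3+34=31 <45, l++
l=2 r=6: 6+34=40 <45, l++
l=3 r=6: 9+34=43 <45, l++
l=4 r=6: 18+34=52 >45, r--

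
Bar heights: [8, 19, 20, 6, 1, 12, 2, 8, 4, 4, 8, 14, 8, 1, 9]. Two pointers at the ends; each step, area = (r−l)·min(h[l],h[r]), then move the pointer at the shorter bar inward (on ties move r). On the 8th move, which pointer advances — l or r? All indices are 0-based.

l=0 r=14: min(8,9)*14=112 best=112 *, l++
l=1 r=14: min(19,9)*13=117 best=117 *, r--
l=1 r=13: min(19,1)*12=12 best=117, r--
l=1 r=12: min(19,8)*11=88 best=117, r--
l=1 r=11: min(19,14)*10=140 best=140 *, r--
l=1 r=10: min(19,8)*9=72 best=140, r--
l=1 r=9: min(19,4)*8=32 best=140, r--
l=1 r=8: min(19,4)*7=28 best=140, r--

r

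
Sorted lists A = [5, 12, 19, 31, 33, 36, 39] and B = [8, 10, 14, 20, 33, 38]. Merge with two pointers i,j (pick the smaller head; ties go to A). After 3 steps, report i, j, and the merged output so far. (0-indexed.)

[i=0,j=0] A[i]=5<=B[j]=8 take 5 → i++
[i=1,j=0] A[i]=12>B[j]=8 take 8 → j++
[i=1,j=1] A[i]=12>B[j]=10 take 10 → j++

i=1, j=2, merged so far=[5, 8, 10]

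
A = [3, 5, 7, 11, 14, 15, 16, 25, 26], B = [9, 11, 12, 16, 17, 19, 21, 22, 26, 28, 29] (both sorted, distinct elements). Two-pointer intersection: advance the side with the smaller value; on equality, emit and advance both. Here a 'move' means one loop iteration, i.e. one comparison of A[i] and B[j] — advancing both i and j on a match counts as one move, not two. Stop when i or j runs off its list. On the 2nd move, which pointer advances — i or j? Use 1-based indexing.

i

[i=1,j=1] 3<9 → i++
[i=2,j=1] 5<9 → i++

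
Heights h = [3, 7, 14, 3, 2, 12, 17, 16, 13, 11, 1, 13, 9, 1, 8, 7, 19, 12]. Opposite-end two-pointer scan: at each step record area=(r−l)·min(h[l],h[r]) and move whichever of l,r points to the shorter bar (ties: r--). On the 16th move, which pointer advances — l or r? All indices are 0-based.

l

l=0 r=17: min(3,12)*17=51 best=51 *, l++
l=1 r=17: min(7,12)*16=112 best=112 *, l++
l=2 r=17: min(14,12)*15=180 best=180 *, r--
l=2 r=16: min(14,19)*14=196 best=196 *, l++
l=3 r=16: min(3,19)*13=39 best=196, l++
l=4 r=16: min(2,19)*12=24 best=196, l++
l=5 r=16: min(12,19)*11=132 best=196, l++
l=6 r=16: min(17,19)*10=170 best=196, l++
l=7 r=16: min(16,19)*9=144 best=196, l++
l=8 r=16: min(13,19)*8=104 best=196, l++
l=9 r=16: min(11,19)*7=77 best=196, l++
l=10 r=16: min(1,19)*6=6 best=196, l++
l=11 r=16: min(13,19)*5=65 best=196, l++
l=12 r=16: min(9,19)*4=36 best=196, l++
l=13 r=16: min(1,19)*3=3 best=196, l++
l=14 r=16: min(8,19)*2=16 best=196, l++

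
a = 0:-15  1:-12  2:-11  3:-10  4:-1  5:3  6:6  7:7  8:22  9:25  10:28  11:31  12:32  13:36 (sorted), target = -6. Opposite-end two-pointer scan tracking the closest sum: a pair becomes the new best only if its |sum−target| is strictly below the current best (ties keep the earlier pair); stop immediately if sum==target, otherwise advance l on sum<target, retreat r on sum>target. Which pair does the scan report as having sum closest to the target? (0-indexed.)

l=0 r=13: -15+36=21 d=27 *, r--
l=0 r=12: -15+32=17 d=23 *, r--
l=0 r=11: -15+31=16 d=22 *, r--
l=0 r=10: -15+28=13 d=19 *, r--
l=0 r=9: -15+25=10 d=16 *, r--
l=0 r=8: -15+22=7 d=13 *, r--
l=0 r=7: -15+7=-8 d=2 *, l++
l=1 r=7: -12+7=-5 d=1 *, r--
l=1 r=6: -12+6=-6 d=0 *, stop

pair (-12, 6) with sum -6 (|Δ|=0)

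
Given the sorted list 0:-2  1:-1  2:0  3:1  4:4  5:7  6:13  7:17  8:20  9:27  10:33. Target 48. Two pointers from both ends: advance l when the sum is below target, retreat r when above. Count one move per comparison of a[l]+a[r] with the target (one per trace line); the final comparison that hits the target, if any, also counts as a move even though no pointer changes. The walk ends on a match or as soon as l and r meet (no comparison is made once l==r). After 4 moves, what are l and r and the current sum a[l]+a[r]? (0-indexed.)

l=4, r=10, sum=37

[0,10] -2+33=31 <48 → l++
[1,10] -1+33=32 <48 → l++
[2,10] 0+33=33 <48 → l++
[3,10] 1+33=34 <48 → l++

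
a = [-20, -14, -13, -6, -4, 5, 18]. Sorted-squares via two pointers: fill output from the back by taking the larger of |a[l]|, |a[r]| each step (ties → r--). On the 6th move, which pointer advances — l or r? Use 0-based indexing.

r

[0,6] |-20|>|18| out[6]=400 → l++
[1,6] |-14|<=|18| out[5]=324 → r--
[1,5] |-14|>|5| out[4]=196 → l++
[2,5] |-13|>|5| out[3]=169 → l++
[3,5] |-6|>|5| out[2]=36 → l++
[4,5] |-4|<=|5| out[1]=25 → r--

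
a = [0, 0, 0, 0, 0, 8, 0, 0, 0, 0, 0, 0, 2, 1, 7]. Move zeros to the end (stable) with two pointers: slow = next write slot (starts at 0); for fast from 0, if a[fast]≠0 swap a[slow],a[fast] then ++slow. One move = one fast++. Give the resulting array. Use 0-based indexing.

[8, 2, 1, 7, 0, 0, 0, 0, 0, 0, 0, 0, 0, 0, 0]

slow=0 fast=0: a[fast]=0, fast++
slow=0 fast=1: a[fast]=0, fast++
slow=0 fast=2: a[fast]=0, fast++
slow=0 fast=3: a[fast]=0, fast++
slow=0 fast=4: a[fast]=0, fast++
slow=0 fast=5: a[fast]=8≠0 swap→a[0]=8, slow++,fast++
slow=1 fast=6: a[fast]=0, fast++
slow=1 fast=7: a[fast]=0, fast++
slow=1 fast=8: a[fast]=0, fast++
slow=1 fast=9: a[fast]=0, fast++
slow=1 fast=10: a[fast]=0, fast++
slow=1 fast=11: a[fast]=0, fast++
slow=1 fast=12: a[fast]=2≠0 swap→a[1]=2, slow++,fast++
slow=2 fast=13: a[fast]=1≠0 swap→a[2]=1, slow++,fast++
slow=3 fast=14: a[fast]=7≠0 swap→a[3]=7, slow++,fast++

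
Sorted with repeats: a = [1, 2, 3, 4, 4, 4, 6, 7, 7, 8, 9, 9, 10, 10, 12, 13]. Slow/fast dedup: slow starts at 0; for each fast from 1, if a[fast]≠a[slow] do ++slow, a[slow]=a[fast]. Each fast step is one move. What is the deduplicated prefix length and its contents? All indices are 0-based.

slow=0 fast=1: a[fast]=2≠a[slow]=1 write a[1]=2, slow++,fast++
slow=1 fast=2: a[fast]=3≠a[slow]=2 write a[2]=3, slow++,fast++
slow=2 fast=3: a[fast]=4≠a[slow]=3 write a[3]=4, slow++,fast++
slow=3 fast=4: a[fast]=4=a[slow] dup, fast++
slow=3 fast=5: a[fast]=4=a[slow] dup, fast++
slow=3 fast=6: a[fast]=6≠a[slow]=4 write a[4]=6, slow++,fast++
slow=4 fast=7: a[fast]=7≠a[slow]=6 write a[5]=7, slow++,fast++
slow=5 fast=8: a[fast]=7=a[slow] dup, fast++
slow=5 fast=9: a[fast]=8≠a[slow]=7 write a[6]=8, slow++,fast++
slow=6 fast=10: a[fast]=9≠a[slow]=8 write a[7]=9, slow++,fast++
slow=7 fast=11: a[fast]=9=a[slow] dup, fast++
slow=7 fast=12: a[fast]=10≠a[slow]=9 write a[8]=10, slow++,fast++
slow=8 fast=13: a[fast]=10=a[slow] dup, fast++
slow=8 fast=14: a[fast]=12≠a[slow]=10 write a[9]=12, slow++,fast++
slow=9 fast=15: a[fast]=13≠a[slow]=12 write a[10]=13, slow++,fast++

length 11; prefix = [1, 2, 3, 4, 6, 7, 8, 9, 10, 12, 13]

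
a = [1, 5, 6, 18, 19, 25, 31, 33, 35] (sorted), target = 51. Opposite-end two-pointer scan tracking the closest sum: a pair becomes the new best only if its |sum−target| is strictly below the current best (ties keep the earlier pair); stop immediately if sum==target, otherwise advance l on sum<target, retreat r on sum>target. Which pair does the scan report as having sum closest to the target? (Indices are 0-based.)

l=0 r=8: 1+35=36 d=15 *, l++
l=1 r=8: 5+35=40 d=11 *, l++
l=2 r=8: 6+35=41 d=10 *, l++
l=3 r=8: 18+35=53 d=2 *, r--
l=3 r=7: 18+33=51 d=0 *, stop

pair (18, 33) with sum 51 (|Δ|=0)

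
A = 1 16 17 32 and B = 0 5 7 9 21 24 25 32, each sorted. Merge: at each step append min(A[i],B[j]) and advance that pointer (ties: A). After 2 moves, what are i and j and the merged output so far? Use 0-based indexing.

i=1, j=1, merged so far=[0, 1]

[i=0,j=0] A[i]=1>B[j]=0 take 0 → j++
[i=0,j=1] A[i]=1<=B[j]=5 take 1 → i++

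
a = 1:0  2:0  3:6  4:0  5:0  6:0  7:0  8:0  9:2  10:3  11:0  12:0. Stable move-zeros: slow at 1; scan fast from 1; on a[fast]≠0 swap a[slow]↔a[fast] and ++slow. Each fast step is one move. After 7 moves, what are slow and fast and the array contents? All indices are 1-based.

slow=1 fast=1: a[fast]=0, fast++
slow=1 fast=2: a[fast]=0, fast++
slow=1 fast=3: a[fast]=6≠0 swap→a[1]=6, slow++,fast++
slow=2 fast=4: a[fast]=0, fast++
slow=2 fast=5: a[fast]=0, fast++
slow=2 fast=6: a[fast]=0, fast++
slow=2 fast=7: a[fast]=0, fast++

slow=2, fast=8, a=[6, 0, 0, 0, 0, 0, 0, 0, 2, 3, 0, 0]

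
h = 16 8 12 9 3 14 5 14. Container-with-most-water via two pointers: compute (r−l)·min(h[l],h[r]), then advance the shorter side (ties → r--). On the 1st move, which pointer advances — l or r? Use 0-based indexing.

l=0 r=7: min(16,14)*7=98 best=98 *, r--

r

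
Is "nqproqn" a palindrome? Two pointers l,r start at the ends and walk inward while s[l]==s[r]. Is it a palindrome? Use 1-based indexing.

l=1 r=7: 'n'=='n', l++,r--
l=2 r=6: 'q'=='q', l++,r--
l=3 r=5: 'p'!='o', stop

not a palindrome (mismatch at 3,5)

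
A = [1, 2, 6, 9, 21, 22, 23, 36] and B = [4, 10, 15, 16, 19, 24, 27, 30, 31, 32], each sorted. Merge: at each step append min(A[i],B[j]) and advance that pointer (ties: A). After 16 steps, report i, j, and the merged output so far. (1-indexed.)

i=8, j=10, merged so far=[1, 2, 4, 6, 9, 10, 15, 16, 19, 21, 22, 23, 24, 27, 30, 31]

i=1 j=1: A[i]=1<=B[j]=4 take 1, i++
i=2 j=1: A[i]=2<=B[j]=4 take 2, i++
i=3 j=1: A[i]=6>B[j]=4 take 4, j++
i=3 j=2: A[i]=6<=B[j]=10 take 6, i++
i=4 j=2: A[i]=9<=B[j]=10 take 9, i++
i=5 j=2: A[i]=21>B[j]=10 take 10, j++
i=5 j=3: A[i]=21>B[j]=15 take 15, j++
i=5 j=4: A[i]=21>B[j]=16 take 16, j++
i=5 j=5: A[i]=21>B[j]=19 take 19, j++
i=5 j=6: A[i]=21<=B[j]=24 take 21, i++
i=6 j=6: A[i]=22<=B[j]=24 take 22, i++
i=7 j=6: A[i]=23<=B[j]=24 take 23, i++
i=8 j=6: A[i]=36>B[j]=24 take 24, j++
i=8 j=7: A[i]=36>B[j]=27 take 27, j++
i=8 j=8: A[i]=36>B[j]=30 take 30, j++
i=8 j=9: A[i]=36>B[j]=31 take 31, j++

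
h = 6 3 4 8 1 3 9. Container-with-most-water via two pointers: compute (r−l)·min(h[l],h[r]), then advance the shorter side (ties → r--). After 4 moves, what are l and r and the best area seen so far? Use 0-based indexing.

l=4, r=6, best area=36

[0,6] min(6,9)*6=36 best=36 * → l++
[1,6] min(3,9)*5=15 best=36 → l++
[2,6] min(4,9)*4=16 best=36 → l++
[3,6] min(8,9)*3=24 best=36 → l++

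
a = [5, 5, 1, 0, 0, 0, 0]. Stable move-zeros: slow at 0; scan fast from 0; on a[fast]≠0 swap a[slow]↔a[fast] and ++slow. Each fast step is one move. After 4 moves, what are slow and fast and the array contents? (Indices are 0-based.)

slow=3, fast=4, a=[5, 5, 1, 0, 0, 0, 0]

slow=0 fast=0: a[fast]=5≠0 swap→a[0]=5, slow++,fast++
slow=1 fast=1: a[fast]=5≠0 swap→a[1]=5, slow++,fast++
slow=2 fast=2: a[fast]=1≠0 swap→a[2]=1, slow++,fast++
slow=3 fast=3: a[fast]=0, fast++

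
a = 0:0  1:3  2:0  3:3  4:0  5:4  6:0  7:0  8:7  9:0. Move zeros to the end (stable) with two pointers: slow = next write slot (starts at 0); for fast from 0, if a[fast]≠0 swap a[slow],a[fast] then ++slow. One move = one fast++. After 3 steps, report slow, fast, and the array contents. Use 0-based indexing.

(s=0,f=0) a[fast]=0 → fast++
(s=0,f=1) a[fast]=3≠0 swap→a[0]=3 → slow++,fast++
(s=1,f=2) a[fast]=0 → fast++

slow=1, fast=3, a=[3, 0, 0, 3, 0, 4, 0, 0, 7, 0]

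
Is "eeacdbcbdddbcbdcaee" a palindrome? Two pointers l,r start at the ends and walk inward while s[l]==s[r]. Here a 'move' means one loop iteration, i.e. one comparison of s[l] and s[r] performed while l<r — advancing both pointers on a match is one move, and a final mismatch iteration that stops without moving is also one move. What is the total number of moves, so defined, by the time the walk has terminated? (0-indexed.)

[0,18] 'e'=='e' → l++,r--
[1,17] 'e'=='e' → l++,r--
[2,16] 'a'=='a' → l++,r--
[3,15] 'c'=='c' → l++,r--
[4,14] 'd'=='d' → l++,r--
[5,13] 'b'=='b' → l++,r--
[6,12] 'c'=='c' → l++,r--
[7,11] 'b'=='b' → l++,r--
[8,10] 'd'=='d' → l++,r--

9 moves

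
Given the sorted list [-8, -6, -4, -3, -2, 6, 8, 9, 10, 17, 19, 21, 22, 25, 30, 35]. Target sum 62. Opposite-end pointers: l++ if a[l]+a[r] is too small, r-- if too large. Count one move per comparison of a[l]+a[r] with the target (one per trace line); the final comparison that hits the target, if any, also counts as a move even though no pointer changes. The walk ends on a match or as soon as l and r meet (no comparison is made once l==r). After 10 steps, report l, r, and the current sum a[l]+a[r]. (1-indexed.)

l=11, r=16, sum=54

[1,16] -8+35=27 <62 → l++
[2,16] -6+35=29 <62 → l++
[3,16] -4+35=31 <62 → l++
[4,16] -3+35=32 <62 → l++
[5,16] -2+35=33 <62 → l++
[6,16] 6+35=41 <62 → l++
[7,16] 8+35=43 <62 → l++
[8,16] 9+35=44 <62 → l++
[9,16] 10+35=45 <62 → l++
[10,16] 17+35=52 <62 → l++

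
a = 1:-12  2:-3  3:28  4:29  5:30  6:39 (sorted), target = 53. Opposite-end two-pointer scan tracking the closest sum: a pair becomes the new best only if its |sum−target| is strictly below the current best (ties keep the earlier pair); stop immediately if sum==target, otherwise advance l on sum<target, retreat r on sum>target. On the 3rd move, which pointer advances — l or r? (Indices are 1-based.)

r

l=1 r=6: -12+39=27 d=26 *, l++
l=2 r=6: -3+39=36 d=17 *, l++
l=3 r=6: 28+39=67 d=14 *, r--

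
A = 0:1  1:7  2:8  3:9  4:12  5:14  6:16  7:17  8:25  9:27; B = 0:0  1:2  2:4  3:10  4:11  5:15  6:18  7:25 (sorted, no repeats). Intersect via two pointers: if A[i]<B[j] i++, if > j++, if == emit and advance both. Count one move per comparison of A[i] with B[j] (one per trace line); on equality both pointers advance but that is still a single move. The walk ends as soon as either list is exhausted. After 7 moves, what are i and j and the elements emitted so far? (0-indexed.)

i=4, j=3, emitted=[]

[i=0,j=0] 1>0 → j++
[i=0,j=1] 1<2 → i++
[i=1,j=1] 7>2 → j++
[i=1,j=2] 7>4 → j++
[i=1,j=3] 7<10 → i++
[i=2,j=3] 8<10 → i++
[i=3,j=3] 9<10 → i++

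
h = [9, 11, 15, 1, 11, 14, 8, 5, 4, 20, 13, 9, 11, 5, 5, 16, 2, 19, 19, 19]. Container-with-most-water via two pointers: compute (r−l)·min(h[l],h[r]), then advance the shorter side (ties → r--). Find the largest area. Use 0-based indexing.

max area = 255

[0,19] min(9,19)*19=171 best=171 * → l++
[1,19] min(11,19)*18=198 best=198 * → l++
[2,19] min(15,19)*17=255 best=255 * → l++
[3,19] min(1,19)*16=16 best=255 → l++
[4,19] min(11,19)*15=165 best=255 → l++
[5,19] min(14,19)*14=196 best=255 → l++
[6,19] min(8,19)*13=104 best=255 → l++
[7,19] min(5,19)*12=60 best=255 → l++
[8,19] min(4,19)*11=44 best=255 → l++
[9,19] min(20,19)*10=190 best=255 → r--
[9,18] min(20,19)*9=171 best=255 → r--
[9,17] min(20,19)*8=152 best=255 → r--
[9,16] min(20,2)*7=14 best=255 → r--
[9,15] min(20,16)*6=96 best=255 → r--
[9,14] min(20,5)*5=25 best=255 → r--
[9,13] min(20,5)*4=20 best=255 → r--
[9,12] min(20,11)*3=33 best=255 → r--
[9,11] min(20,9)*2=18 best=255 → r--
[9,10] min(20,13)*1=13 best=255 → r--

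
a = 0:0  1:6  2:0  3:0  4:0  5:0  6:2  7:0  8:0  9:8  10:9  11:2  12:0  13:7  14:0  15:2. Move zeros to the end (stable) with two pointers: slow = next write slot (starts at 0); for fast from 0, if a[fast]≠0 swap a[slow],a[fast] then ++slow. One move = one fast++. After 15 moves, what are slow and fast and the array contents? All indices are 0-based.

slow=0 fast=0: a[fast]=0, fast++
slow=0 fast=1: a[fast]=6≠0 swap→a[0]=6, slow++,fast++
slow=1 fast=2: a[fast]=0, fast++
slow=1 fast=3: a[fast]=0, fast++
slow=1 fast=4: a[fast]=0, fast++
slow=1 fast=5: a[fast]=0, fast++
slow=1 fast=6: a[fast]=2≠0 swap→a[1]=2, slow++,fast++
slow=2 fast=7: a[fast]=0, fast++
slow=2 fast=8: a[fast]=0, fast++
slow=2 fast=9: a[fast]=8≠0 swap→a[2]=8, slow++,fast++
slow=3 fast=10: a[fast]=9≠0 swap→a[3]=9, slow++,fast++
slow=4 fast=11: a[fast]=2≠0 swap→a[4]=2, slow++,fast++
slow=5 fast=12: a[fast]=0, fast++
slow=5 fast=13: a[fast]=7≠0 swap→a[5]=7, slow++,fast++
slow=6 fast=14: a[fast]=0, fast++

slow=6, fast=15, a=[6, 2, 8, 9, 2, 7, 0, 0, 0, 0, 0, 0, 0, 0, 0, 2]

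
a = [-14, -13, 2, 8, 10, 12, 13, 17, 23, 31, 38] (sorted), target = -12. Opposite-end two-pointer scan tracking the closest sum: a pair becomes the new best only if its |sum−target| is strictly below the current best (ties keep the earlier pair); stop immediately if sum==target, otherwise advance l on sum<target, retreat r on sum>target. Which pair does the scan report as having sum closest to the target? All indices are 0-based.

[0,10] -14+38=24 d=36 * → r--
[0,9] -14+31=17 d=29 * → r--
[0,8] -14+23=9 d=21 * → r--
[0,7] -14+17=3 d=15 * → r--
[0,6] -14+13=-1 d=11 * → r--
[0,5] -14+12=-2 d=10 * → r--
[0,4] -14+10=-4 d=8 * → r--
[0,3] -14+8=-6 d=6 * → r--
[0,2] -14+2=-12 d=0 * → stop

pair (-14, 2) with sum -12 (|Δ|=0)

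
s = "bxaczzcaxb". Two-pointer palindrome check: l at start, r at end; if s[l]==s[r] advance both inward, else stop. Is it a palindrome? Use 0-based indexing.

l=0 r=9: 'b'=='b', l++,r--
l=1 r=8: 'x'=='x', l++,r--
l=2 r=7: 'a'=='a', l++,r--
l=3 r=6: 'c'=='c', l++,r--
l=4 r=5: 'z'=='z', l++,r--

palindrome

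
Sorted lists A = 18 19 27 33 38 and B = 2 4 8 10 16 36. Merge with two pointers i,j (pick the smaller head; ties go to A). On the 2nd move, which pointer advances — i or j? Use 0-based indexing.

[i=0,j=0] A[i]=18>B[j]=2 take 2 → j++
[i=0,j=1] A[i]=18>B[j]=4 take 4 → j++

j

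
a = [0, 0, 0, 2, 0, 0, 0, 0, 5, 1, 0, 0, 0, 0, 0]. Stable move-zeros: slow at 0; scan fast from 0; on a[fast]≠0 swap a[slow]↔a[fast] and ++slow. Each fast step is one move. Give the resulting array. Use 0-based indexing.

(s=0,f=0) a[fast]=0 → fast++
(s=0,f=1) a[fast]=0 → fast++
(s=0,f=2) a[fast]=0 → fast++
(s=0,f=3) a[fast]=2≠0 swap→a[0]=2 → slow++,fast++
(s=1,f=4) a[fast]=0 → fast++
(s=1,f=5) a[fast]=0 → fast++
(s=1,f=6) a[fast]=0 → fast++
(s=1,f=7) a[fast]=0 → fast++
(s=1,f=8) a[fast]=5≠0 swap→a[1]=5 → slow++,fast++
(s=2,f=9) a[fast]=1≠0 swap→a[2]=1 → slow++,fast++
(s=3,f=10) a[fast]=0 → fast++
(s=3,f=11) a[fast]=0 → fast++
(s=3,f=12) a[fast]=0 → fast++
(s=3,f=13) a[fast]=0 → fast++
(s=3,f=14) a[fast]=0 → fast++

[2, 5, 1, 0, 0, 0, 0, 0, 0, 0, 0, 0, 0, 0, 0]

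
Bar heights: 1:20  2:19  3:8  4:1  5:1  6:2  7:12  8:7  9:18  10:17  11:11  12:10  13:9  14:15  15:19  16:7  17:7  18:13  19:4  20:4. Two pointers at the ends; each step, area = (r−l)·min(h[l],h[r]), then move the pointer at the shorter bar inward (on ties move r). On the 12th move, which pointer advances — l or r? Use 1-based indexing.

l=1 r=20: min(20,4)*19=76 best=76 *, r--
l=1 r=19: min(20,4)*18=72 best=76, r--
l=1 r=18: min(20,13)*17=221 best=221 *, r--
l=1 r=17: min(20,7)*16=112 best=221, r--
l=1 r=16: min(20,7)*15=105 best=221, r--
l=1 r=15: min(20,19)*14=266 best=266 *, r--
l=1 r=14: min(20,15)*13=195 best=266, r--
l=1 r=13: min(20,9)*12=108 best=266, r--
l=1 r=12: min(20,10)*11=110 best=266, r--
l=1 r=11: min(20,11)*10=110 best=266, r--
l=1 r=10: min(20,17)*9=153 best=266, r--
l=1 r=9: min(20,18)*8=144 best=266, r--

r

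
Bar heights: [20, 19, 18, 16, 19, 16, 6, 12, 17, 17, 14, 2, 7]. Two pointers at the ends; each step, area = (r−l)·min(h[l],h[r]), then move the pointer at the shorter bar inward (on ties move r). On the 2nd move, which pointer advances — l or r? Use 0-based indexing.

l=0 r=12: min(20,7)*12=84 best=84 *, r--
l=0 r=11: min(20,2)*11=22 best=84, r--

r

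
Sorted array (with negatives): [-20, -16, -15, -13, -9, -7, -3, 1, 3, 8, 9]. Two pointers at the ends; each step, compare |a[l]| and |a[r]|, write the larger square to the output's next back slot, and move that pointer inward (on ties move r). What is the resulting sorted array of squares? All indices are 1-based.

l=1 r=11: |-20|>|9| out[11]=400, l++
l=2 r=11: |-16|>|9| out[10]=256, l++
l=3 r=11: |-15|>|9| out[9]=225, l++
l=4 r=11: |-13|>|9| out[8]=169, l++
l=5 r=11: |-9|<=|9| out[7]=81, r--
l=5 r=10: |-9|>|8| out[6]=81, l++
l=6 r=10: |-7|<=|8| out[5]=64, r--
l=6 r=9: |-7|>|3| out[4]=49, l++
l=7 r=9: |-3|<=|3| out[3]=9, r--
l=7 r=8: |-3|>|1| out[2]=9, l++
l=8 r=8: |1|<=|1| out[1]=1, r--

[1, 9, 9, 49, 64, 81, 81, 169, 225, 256, 400]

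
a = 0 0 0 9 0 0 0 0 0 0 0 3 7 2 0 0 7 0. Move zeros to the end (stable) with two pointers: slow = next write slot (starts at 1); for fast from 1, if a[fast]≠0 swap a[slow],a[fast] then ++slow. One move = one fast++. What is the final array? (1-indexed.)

[9, 3, 7, 2, 7, 0, 0, 0, 0, 0, 0, 0, 0, 0, 0, 0, 0, 0]

slow=1 fast=1: a[fast]=0, fast++
slow=1 fast=2: a[fast]=0, fast++
slow=1 fast=3: a[fast]=0, fast++
slow=1 fast=4: a[fast]=9≠0 swap→a[1]=9, slow++,fast++
slow=2 fast=5: a[fast]=0, fast++
slow=2 fast=6: a[fast]=0, fast++
slow=2 fast=7: a[fast]=0, fast++
slow=2 fast=8: a[fast]=0, fast++
slow=2 fast=9: a[fast]=0, fast++
slow=2 fast=10: a[fast]=0, fast++
slow=2 fast=11: a[fast]=0, fast++
slow=2 fast=12: a[fast]=3≠0 swap→a[2]=3, slow++,fast++
slow=3 fast=13: a[fast]=7≠0 swap→a[3]=7, slow++,fast++
slow=4 fast=14: a[fast]=2≠0 swap→a[4]=2, slow++,fast++
slow=5 fast=15: a[fast]=0, fast++
slow=5 fast=16: a[fast]=0, fast++
slow=5 fast=17: a[fast]=7≠0 swap→a[5]=7, slow++,fast++
slow=6 fast=18: a[fast]=0, fast++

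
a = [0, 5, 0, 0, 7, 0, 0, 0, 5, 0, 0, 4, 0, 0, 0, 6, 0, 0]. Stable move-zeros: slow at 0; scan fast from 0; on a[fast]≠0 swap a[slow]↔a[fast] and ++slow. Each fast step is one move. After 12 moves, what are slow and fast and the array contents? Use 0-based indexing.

slow=4, fast=12, a=[5, 7, 5, 4, 0, 0, 0, 0, 0, 0, 0, 0, 0, 0, 0, 6, 0, 0]

(s=0,f=0) a[fast]=0 → fast++
(s=0,f=1) a[fast]=5≠0 swap→a[0]=5 → slow++,fast++
(s=1,f=2) a[fast]=0 → fast++
(s=1,f=3) a[fast]=0 → fast++
(s=1,f=4) a[fast]=7≠0 swap→a[1]=7 → slow++,fast++
(s=2,f=5) a[fast]=0 → fast++
(s=2,f=6) a[fast]=0 → fast++
(s=2,f=7) a[fast]=0 → fast++
(s=2,f=8) a[fast]=5≠0 swap→a[2]=5 → slow++,fast++
(s=3,f=9) a[fast]=0 → fast++
(s=3,f=10) a[fast]=0 → fast++
(s=3,f=11) a[fast]=4≠0 swap→a[3]=4 → slow++,fast++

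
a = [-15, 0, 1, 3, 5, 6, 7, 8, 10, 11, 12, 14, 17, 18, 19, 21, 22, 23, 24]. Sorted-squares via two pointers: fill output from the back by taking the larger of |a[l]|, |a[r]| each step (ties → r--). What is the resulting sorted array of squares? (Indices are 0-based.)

[0,18] |-15|<=|24| out[18]=576 → r--
[0,17] |-15|<=|23| out[17]=529 → r--
[0,16] |-15|<=|22| out[16]=484 → r--
[0,15] |-15|<=|21| out[15]=441 → r--
[0,14] |-15|<=|19| out[14]=361 → r--
[0,13] |-15|<=|18| out[13]=324 → r--
[0,12] |-15|<=|17| out[12]=289 → r--
[0,11] |-15|>|14| out[11]=225 → l++
[1,11] |0|<=|14| out[10]=196 → r--
[1,10] |0|<=|12| out[9]=144 → r--
[1,9] |0|<=|11| out[8]=121 → r--
[1,8] |0|<=|10| out[7]=100 → r--
[1,7] |0|<=|8| out[6]=64 → r--
[1,6] |0|<=|7| out[5]=49 → r--
[1,5] |0|<=|6| out[4]=36 → r--
[1,4] |0|<=|5| out[3]=25 → r--
[1,3] |0|<=|3| out[2]=9 → r--
[1,2] |0|<=|1| out[1]=1 → r--
[1,1] |0|<=|0| out[0]=0 → r--

[0, 1, 9, 25, 36, 49, 64, 100, 121, 144, 196, 225, 289, 324, 361, 441, 484, 529, 576]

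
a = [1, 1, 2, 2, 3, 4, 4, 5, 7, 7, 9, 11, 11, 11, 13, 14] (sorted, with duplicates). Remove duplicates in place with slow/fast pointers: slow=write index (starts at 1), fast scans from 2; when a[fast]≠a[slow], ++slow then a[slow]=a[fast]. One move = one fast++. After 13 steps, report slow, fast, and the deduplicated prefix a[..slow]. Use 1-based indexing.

slow=1 fast=2: a[fast]=1=a[slow] dup, fast++
slow=1 fast=3: a[fast]=2≠a[slow]=1 write a[2]=2, slow++,fast++
slow=2 fast=4: a[fast]=2=a[slow] dup, fast++
slow=2 fast=5: a[fast]=3≠a[slow]=2 write a[3]=3, slow++,fast++
slow=3 fast=6: a[fast]=4≠a[slow]=3 write a[4]=4, slow++,fast++
slow=4 fast=7: a[fast]=4=a[slow] dup, fast++
slow=4 fast=8: a[fast]=5≠a[slow]=4 write a[5]=5, slow++,fast++
slow=5 fast=9: a[fast]=7≠a[slow]=5 write a[6]=7, slow++,fast++
slow=6 fast=10: a[fast]=7=a[slow] dup, fast++
slow=6 fast=11: a[fast]=9≠a[slow]=7 write a[7]=9, slow++,fast++
slow=7 fast=12: a[fast]=11≠a[slow]=9 write a[8]=11, slow++,fast++
slow=8 fast=13: a[fast]=11=a[slow] dup, fast++
slow=8 fast=14: a[fast]=11=a[slow] dup, fast++

slow=8, fast=15, prefix=[1, 2, 3, 4, 5, 7, 9, 11]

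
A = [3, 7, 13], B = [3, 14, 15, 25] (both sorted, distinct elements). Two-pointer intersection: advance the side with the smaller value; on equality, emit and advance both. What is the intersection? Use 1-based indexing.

intersection = [3]

[i=1,j=1] 3==3 emit → i++,j++
[i=2,j=2] 7<14 → i++
[i=3,j=2] 13<14 → i++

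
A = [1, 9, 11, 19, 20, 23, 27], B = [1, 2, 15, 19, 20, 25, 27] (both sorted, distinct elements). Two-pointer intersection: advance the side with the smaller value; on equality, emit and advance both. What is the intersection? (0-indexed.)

i=0 j=0: 1==1 emit, i++,j++
i=1 j=1: 9>2, j++
i=1 j=2: 9<15, i++
i=2 j=2: 11<15, i++
i=3 j=2: 19>15, j++
i=3 j=3: 19==19 emit, i++,j++
i=4 j=4: 20==20 emit, i++,j++
i=5 j=5: 23<25, i++
i=6 j=5: 27>25, j++
i=6 j=6: 27==27 emit, i++,j++

intersection = [1, 19, 20, 27]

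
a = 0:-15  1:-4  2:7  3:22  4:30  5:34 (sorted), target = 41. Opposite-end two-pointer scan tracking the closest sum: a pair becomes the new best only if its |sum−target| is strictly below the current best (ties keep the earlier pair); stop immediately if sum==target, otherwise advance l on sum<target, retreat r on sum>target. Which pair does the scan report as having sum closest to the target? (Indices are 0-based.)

[0,5] -15+34=19 d=22 * → l++
[1,5] -4+34=30 d=11 * → l++
[2,5] 7+34=41 d=0 * → stop

pair (7, 34) with sum 41 (|Δ|=0)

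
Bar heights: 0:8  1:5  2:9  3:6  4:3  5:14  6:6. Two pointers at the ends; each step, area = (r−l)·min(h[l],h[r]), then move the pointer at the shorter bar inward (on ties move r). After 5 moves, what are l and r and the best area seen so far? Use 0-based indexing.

l=0 r=6: min(8,6)*6=36 best=36 *, r--
l=0 r=5: min(8,14)*5=40 best=40 *, l++
l=1 r=5: min(5,14)*4=20 best=40, l++
l=2 r=5: min(9,14)*3=27 best=40, l++
l=3 r=5: min(6,14)*2=12 best=40, l++

l=4, r=5, best area=40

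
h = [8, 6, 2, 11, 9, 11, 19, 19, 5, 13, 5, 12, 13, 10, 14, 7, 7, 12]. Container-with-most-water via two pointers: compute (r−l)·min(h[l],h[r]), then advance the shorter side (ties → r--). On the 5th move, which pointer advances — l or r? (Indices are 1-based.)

[1,18] min(8,12)*17=136 best=136 * → l++
[2,18] min(6,12)*16=96 best=136 → l++
[3,18] min(2,12)*15=30 best=136 → l++
[4,18] min(11,12)*14=154 best=154 * → l++
[5,18] min(9,12)*13=117 best=154 → l++

l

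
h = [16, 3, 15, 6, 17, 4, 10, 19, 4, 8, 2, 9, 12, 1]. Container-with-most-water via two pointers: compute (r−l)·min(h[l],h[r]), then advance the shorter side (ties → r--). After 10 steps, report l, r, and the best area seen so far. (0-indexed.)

l=4, r=7, best area=144

[0,13] min(16,1)*13=13 best=13 * → r--
[0,12] min(16,12)*12=144 best=144 * → r--
[0,11] min(16,9)*11=99 best=144 → r--
[0,10] min(16,2)*10=20 best=144 → r--
[0,9] min(16,8)*9=72 best=144 → r--
[0,8] min(16,4)*8=32 best=144 → r--
[0,7] min(16,19)*7=112 best=144 → l++
[1,7] min(3,19)*6=18 best=144 → l++
[2,7] min(15,19)*5=75 best=144 → l++
[3,7] min(6,19)*4=24 best=144 → l++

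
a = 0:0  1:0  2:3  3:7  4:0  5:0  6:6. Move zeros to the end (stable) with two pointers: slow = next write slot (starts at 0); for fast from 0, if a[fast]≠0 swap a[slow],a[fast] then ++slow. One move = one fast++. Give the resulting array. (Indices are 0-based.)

[3, 7, 6, 0, 0, 0, 0]

(s=0,f=0) a[fast]=0 → fast++
(s=0,f=1) a[fast]=0 → fast++
(s=0,f=2) a[fast]=3≠0 swap→a[0]=3 → slow++,fast++
(s=1,f=3) a[fast]=7≠0 swap→a[1]=7 → slow++,fast++
(s=2,f=4) a[fast]=0 → fast++
(s=2,f=5) a[fast]=0 → fast++
(s=2,f=6) a[fast]=6≠0 swap→a[2]=6 → slow++,fast++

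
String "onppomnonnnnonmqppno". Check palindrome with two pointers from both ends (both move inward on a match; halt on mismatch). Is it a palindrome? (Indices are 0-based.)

l=0 r=19: 'o'=='o', l++,r--
l=1 r=18: 'n'=='n', l++,r--
l=2 r=17: 'p'=='p', l++,r--
l=3 r=16: 'p'=='p', l++,r--
l=4 r=15: 'o'!='q', stop

not a palindrome (mismatch at 4,15)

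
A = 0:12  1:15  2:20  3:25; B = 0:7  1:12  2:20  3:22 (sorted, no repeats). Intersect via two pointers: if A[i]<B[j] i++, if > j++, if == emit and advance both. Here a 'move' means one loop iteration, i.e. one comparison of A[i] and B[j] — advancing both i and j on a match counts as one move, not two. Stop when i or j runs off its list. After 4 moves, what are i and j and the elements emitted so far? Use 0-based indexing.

i=0 j=0: 12>7, j++
i=0 j=1: 12==12 emit, i++,j++
i=1 j=2: 15<20, i++
i=2 j=2: 20==20 emit, i++,j++

i=3, j=3, emitted=[12, 20]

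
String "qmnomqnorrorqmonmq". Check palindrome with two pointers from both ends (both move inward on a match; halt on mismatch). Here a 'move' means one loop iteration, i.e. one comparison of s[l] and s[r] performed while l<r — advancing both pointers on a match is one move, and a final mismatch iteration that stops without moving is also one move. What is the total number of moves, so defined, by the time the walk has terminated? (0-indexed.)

l=0 r=17: 'q'=='q', l++,r--
l=1 r=16: 'm'=='m', l++,r--
l=2 r=15: 'n'=='n', l++,r--
l=3 r=14: 'o'=='o', l++,r--
l=4 r=13: 'm'=='m', l++,r--
l=5 r=12: 'q'=='q', l++,r--
l=6 r=11: 'n'!='r', stop

7 moves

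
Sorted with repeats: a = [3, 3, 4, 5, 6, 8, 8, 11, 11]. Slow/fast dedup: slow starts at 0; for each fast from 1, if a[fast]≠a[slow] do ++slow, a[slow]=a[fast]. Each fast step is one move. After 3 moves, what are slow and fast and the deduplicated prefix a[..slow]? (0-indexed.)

(s=0,f=1) a[fast]=3=a[slow] dup → fast++
(s=0,f=2) a[fast]=4≠a[slow]=3 write a[1]=4 → slow++,fast++
(s=1,f=3) a[fast]=5≠a[slow]=4 write a[2]=5 → slow++,fast++

slow=2, fast=4, prefix=[3, 4, 5]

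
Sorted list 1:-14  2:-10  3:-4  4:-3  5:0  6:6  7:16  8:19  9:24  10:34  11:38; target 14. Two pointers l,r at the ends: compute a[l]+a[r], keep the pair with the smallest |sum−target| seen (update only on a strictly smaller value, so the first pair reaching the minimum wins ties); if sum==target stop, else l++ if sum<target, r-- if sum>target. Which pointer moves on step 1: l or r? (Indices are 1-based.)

r

l=1 r=11: -14+38=24 d=10 *, r--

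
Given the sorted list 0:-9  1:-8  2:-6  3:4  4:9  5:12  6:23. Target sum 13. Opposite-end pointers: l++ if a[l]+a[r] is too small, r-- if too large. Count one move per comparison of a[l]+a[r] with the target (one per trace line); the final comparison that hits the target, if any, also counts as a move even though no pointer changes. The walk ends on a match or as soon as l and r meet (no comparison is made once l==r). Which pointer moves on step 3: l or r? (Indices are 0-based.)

[0,6] -9+23=14 >13 → r--
[0,5] -9+12=3 <13 → l++
[1,5] -8+12=4 <13 → l++

l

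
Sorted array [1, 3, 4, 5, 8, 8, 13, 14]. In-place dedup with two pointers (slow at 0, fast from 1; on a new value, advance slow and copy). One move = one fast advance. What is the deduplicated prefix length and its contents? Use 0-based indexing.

length 7; prefix = [1, 3, 4, 5, 8, 13, 14]

slow=0 fast=1: a[fast]=3≠a[slow]=1 write a[1]=3, slow++,fast++
slow=1 fast=2: a[fast]=4≠a[slow]=3 write a[2]=4, slow++,fast++
slow=2 fast=3: a[fast]=5≠a[slow]=4 write a[3]=5, slow++,fast++
slow=3 fast=4: a[fast]=8≠a[slow]=5 write a[4]=8, slow++,fast++
slow=4 fast=5: a[fast]=8=a[slow] dup, fast++
slow=4 fast=6: a[fast]=13≠a[slow]=8 write a[5]=13, slow++,fast++
slow=5 fast=7: a[fast]=14≠a[slow]=13 write a[6]=14, slow++,fast++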